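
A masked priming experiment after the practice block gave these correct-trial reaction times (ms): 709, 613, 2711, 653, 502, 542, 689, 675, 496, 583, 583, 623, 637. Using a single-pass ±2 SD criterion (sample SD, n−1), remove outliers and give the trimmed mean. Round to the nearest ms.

609 ms

n = 13, ΣRT = 10016, M = 770.462
Σ(x−M)² = 4133243.23; s = √(4133243.23/12) = 586.887
Cutoffs: 770.462 ± 2·586.887 → [-403.3, 1944.2]
Outside: 2711 → excluded.
Retained (n=12): Σ = 7305, mean = 7305/12 = 608.750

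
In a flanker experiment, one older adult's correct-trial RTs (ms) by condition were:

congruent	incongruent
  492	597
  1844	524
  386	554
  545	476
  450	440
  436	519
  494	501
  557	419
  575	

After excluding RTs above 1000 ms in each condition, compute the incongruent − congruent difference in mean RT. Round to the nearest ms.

12 ms

congruent: exclude 1844
M(congruent) = 3935/8 = 491.875
M(incongruent) = 4030/8 = 503.750
Difference = 503.750 − 491.875 = 11.875 ms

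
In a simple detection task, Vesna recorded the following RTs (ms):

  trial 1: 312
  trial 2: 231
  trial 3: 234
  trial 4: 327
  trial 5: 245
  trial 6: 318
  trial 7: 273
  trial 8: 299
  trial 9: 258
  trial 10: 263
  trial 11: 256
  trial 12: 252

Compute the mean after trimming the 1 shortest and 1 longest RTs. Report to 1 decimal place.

271.0 ms

Sorted: 231, 234, 245, 252, 256, 258, 263, 273, 299, 312, 318, 327
Drop lowest 1 (231) and highest 1 (327)
Remaining (n=10): Σ = 2710, mean = 2710/10 = 271.000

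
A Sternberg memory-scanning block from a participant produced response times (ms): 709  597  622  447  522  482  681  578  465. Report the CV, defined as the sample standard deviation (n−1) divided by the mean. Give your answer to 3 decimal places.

0.166

n = 9, Σ = 5103, M = 567.0000
Σ(x−M)² = 71260.000; s = √(71260.000/8) = 94.3796
CV = 94.3796 / 567.0000 = 0.16645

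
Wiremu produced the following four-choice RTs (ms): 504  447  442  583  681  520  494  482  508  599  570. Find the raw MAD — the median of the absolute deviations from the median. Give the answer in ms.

61 ms

Sorted: 442, 447, 482, 494, 504, 508, 520, 570, 583, 599, 681 → median = 508
|x − 508|: 4, 61, 66, 75, 173, 12, 14, 26, 0, 91, 62
Sorted deviations: 0, 4, 12, 14, 26, 61, 62, 66, 75, 91, 173 → MAD = 61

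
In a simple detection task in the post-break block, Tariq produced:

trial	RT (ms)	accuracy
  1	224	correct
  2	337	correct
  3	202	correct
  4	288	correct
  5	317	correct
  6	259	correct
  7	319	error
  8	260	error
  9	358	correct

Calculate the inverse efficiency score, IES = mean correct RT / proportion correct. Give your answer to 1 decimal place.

Correct trials (n=7): 224, 337, 202, 288, 317, 259, 358
Mean correct RT = 1985/7 = 283.5714 ms
Proportion correct = 7/9
IES = 283.5714 / (7/9) = 364.592 ms

364.6 ms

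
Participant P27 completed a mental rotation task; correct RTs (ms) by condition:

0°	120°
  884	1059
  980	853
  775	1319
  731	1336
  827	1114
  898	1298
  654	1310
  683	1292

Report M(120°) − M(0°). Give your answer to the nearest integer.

394 ms

M(0°) = 6432/8 = 804.000
M(120°) = 9581/8 = 1197.625
Difference = 1197.625 − 804.000 = 393.625 ms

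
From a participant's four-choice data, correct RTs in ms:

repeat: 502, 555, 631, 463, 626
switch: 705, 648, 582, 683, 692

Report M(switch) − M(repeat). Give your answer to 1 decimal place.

M(repeat) = 2777/5 = 555.400
M(switch) = 3310/5 = 662.000
Difference = 662.000 − 555.400 = 106.600 ms

106.6 ms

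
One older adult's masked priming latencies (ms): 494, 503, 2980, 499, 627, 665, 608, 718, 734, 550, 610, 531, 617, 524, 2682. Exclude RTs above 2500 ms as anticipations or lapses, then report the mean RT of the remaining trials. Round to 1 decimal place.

590.8 ms

Excluded: 2682, 2980
Retained (n=13): Σ = 7680
Mean = 7680/13 = 590.7692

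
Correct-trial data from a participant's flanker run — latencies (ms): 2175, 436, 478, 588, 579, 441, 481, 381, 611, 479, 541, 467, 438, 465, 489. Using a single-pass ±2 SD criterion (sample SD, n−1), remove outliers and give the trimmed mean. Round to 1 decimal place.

491.0 ms

n = 15, ΣRT = 9049, M = 603.267
Σ(x−M)² = 2702954.93; s = √(2702954.93/14) = 439.395
Cutoffs: 603.267 ± 2·439.395 → [-275.5, 1482.1]
Outside: 2175 → excluded.
Retained (n=14): Σ = 6874, mean = 6874/14 = 491.000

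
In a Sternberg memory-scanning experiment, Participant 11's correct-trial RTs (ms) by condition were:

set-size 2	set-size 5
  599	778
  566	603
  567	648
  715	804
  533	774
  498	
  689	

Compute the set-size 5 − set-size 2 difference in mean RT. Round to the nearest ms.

M(set-size 2) = 4167/7 = 595.286
M(set-size 5) = 3607/5 = 721.400
Difference = 721.400 − 595.286 = 126.114 ms

126 ms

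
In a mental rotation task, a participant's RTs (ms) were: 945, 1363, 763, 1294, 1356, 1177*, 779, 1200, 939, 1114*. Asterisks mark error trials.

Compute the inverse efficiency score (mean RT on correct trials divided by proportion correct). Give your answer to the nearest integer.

Correct trials (n=8): 945, 1363, 763, 1294, 1356, 779, 1200, 939
Mean correct RT = 8639/8 = 1079.8750 ms
Proportion correct = 8/10
IES = 1079.8750 / (8/10) = 1349.844 ms

1350 ms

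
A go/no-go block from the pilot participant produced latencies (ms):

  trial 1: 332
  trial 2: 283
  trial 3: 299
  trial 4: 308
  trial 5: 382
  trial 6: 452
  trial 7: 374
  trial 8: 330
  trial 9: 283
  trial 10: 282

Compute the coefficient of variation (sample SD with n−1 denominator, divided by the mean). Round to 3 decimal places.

n = 10, Σ = 3325, M = 332.5000
Σ(x−M)² = 27632.500; s = √(27632.500/9) = 55.4101
CV = 55.4101 / 332.5000 = 0.16665

0.167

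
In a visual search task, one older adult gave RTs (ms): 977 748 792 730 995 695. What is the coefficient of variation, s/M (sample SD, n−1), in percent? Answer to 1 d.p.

n = 6, Σ = 4937, M = 822.8333
Σ(x−M)² = 84918.833; s = √(84918.833/5) = 130.3218
CV = 130.3218 / 822.8333 = 0.15838 = 15.838%

15.8%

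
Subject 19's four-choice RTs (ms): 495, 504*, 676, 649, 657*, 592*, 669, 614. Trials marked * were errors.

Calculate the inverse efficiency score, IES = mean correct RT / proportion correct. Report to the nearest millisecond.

993 ms

Correct trials (n=5): 495, 676, 649, 669, 614
Mean correct RT = 3103/5 = 620.6000 ms
Proportion correct = 5/8
IES = 620.6000 / (5/8) = 992.960 ms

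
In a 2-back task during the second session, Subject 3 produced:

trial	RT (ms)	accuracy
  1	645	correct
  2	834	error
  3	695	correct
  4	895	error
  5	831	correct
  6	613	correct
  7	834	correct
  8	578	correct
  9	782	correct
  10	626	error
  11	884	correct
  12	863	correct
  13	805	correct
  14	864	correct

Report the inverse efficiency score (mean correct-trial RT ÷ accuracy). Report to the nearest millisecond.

Correct trials (n=11): 645, 695, 831, 613, 834, 578, 782, 884, 863, 805, 864
Mean correct RT = 8394/11 = 763.0909 ms
Proportion correct = 11/14
IES = 763.0909 / (11/14) = 971.207 ms

971 ms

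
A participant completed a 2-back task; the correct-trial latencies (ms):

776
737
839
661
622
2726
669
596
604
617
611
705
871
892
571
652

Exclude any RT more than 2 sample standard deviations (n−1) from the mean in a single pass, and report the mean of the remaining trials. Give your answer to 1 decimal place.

694.9 ms

n = 16, ΣRT = 13149, M = 821.812
Σ(x−M)² = 4022212.44; s = √(4022212.44/15) = 517.830
Cutoffs: 821.812 ± 2·517.830 → [-213.8, 1857.5]
Outside: 2726 → excluded.
Retained (n=15): Σ = 10423, mean = 10423/15 = 694.867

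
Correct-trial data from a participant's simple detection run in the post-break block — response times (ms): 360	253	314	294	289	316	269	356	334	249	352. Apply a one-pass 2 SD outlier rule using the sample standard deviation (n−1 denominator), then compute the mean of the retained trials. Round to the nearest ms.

308 ms

n = 11, ΣRT = 3386, M = 307.818
Σ(x−M)² = 16303.64; s = √(16303.64/10) = 40.378
Cutoffs: 307.818 ± 2·40.378 → [227.1, 388.6]
No RTs fall outside the cutoffs; all 11 retained. Mean = 3386/11 = 307.818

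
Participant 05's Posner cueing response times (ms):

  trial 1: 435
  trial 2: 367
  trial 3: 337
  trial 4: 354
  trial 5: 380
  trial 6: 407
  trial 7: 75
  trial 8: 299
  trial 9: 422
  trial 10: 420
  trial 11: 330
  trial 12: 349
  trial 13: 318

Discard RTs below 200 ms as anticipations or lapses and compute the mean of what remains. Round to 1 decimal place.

Excluded: 75
Retained (n=12): Σ = 4418
Mean = 4418/12 = 368.1667

368.2 ms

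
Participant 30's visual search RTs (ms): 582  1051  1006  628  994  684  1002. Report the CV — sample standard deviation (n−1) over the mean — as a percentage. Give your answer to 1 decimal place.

n = 7, Σ = 5947, M = 849.5714
Σ(x−M)² = 257239.714; s = √(257239.714/6) = 207.0587
CV = 207.0587 / 849.5714 = 0.24372 = 24.372%

24.4%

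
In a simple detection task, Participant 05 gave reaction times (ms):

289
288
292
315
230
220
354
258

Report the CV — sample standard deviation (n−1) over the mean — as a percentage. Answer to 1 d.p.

15.7%

n = 8, Σ = 2246, M = 280.7500
Σ(x−M)² = 13569.500; s = √(13569.500/7) = 44.0284
CV = 44.0284 / 280.7500 = 0.15682 = 15.682%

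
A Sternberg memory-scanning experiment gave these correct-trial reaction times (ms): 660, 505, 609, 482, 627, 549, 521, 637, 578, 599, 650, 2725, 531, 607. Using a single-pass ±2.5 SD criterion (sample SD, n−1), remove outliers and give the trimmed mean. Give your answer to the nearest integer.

581 ms

n = 14, ΣRT = 10280, M = 734.286
Σ(x−M)² = 4308532.86; s = √(4308532.86/13) = 575.696
Cutoffs: 734.286 ± 2.5·575.696 → [-705.0, 2173.5]
Outside: 2725 → excluded.
Retained (n=13): Σ = 7555, mean = 7555/13 = 581.154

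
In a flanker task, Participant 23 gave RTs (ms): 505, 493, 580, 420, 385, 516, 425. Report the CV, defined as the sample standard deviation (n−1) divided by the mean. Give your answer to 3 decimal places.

0.143

n = 7, Σ = 3324, M = 474.8571
Σ(x−M)² = 27554.857; s = √(27554.857/6) = 67.7678
CV = 67.7678 / 474.8571 = 0.14271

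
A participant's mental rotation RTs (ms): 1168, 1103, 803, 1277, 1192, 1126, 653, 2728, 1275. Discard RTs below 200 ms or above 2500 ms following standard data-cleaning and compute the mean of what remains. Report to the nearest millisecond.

1075 ms

Excluded: 2728
Retained (n=8): Σ = 8597
Mean = 8597/8 = 1074.6250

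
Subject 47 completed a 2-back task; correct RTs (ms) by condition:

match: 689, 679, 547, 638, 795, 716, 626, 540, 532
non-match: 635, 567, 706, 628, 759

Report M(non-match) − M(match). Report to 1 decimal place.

18.8 ms

M(match) = 5762/9 = 640.222
M(non-match) = 3295/5 = 659.000
Difference = 659.000 − 640.222 = 18.778 ms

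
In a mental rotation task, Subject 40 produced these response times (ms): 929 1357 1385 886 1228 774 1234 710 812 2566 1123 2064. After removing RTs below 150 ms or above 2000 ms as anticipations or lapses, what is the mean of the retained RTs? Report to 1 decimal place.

Excluded: 2064, 2566
Retained (n=10): Σ = 10438
Mean = 10438/10 = 1043.8000

1043.8 ms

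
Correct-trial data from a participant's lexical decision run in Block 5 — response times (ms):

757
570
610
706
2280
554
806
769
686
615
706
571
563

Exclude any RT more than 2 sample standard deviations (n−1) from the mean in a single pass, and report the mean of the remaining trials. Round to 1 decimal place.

n = 13, ΣRT = 10193, M = 784.077
Σ(x−M)² = 2512968.92; s = √(2512968.92/12) = 457.618
Cutoffs: 784.077 ± 2·457.618 → [-131.2, 1699.3]
Outside: 2280 → excluded.
Retained (n=12): Σ = 7913, mean = 7913/12 = 659.417

659.4 ms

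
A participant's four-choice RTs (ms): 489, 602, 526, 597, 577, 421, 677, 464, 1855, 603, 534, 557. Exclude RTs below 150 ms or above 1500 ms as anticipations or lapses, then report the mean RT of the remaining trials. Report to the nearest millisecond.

550 ms

Excluded: 1855
Retained (n=11): Σ = 6047
Mean = 6047/11 = 549.7273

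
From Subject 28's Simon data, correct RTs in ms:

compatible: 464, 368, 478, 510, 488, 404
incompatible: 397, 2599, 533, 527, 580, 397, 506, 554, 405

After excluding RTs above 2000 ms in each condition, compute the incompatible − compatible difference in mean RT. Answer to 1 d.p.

incompatible: exclude 2599
M(compatible) = 2712/6 = 452.000
M(incompatible) = 3899/8 = 487.375
Difference = 487.375 − 452.000 = 35.375 ms

35.4 ms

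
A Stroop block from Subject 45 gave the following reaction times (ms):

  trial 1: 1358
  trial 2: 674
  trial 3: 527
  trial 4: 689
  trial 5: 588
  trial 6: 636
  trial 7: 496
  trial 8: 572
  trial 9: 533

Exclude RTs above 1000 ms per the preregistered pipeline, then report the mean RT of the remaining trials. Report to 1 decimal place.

589.4 ms

Excluded: 1358
Retained (n=8): Σ = 4715
Mean = 4715/8 = 589.3750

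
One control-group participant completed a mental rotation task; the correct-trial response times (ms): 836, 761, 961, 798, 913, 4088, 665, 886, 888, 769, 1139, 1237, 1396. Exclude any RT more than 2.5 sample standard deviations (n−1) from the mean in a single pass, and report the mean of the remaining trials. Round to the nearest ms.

n = 13, ΣRT = 15337, M = 1179.769
Σ(x−M)² = 9672966.31; s = √(9672966.31/12) = 897.820
Cutoffs: 1179.769 ± 2.5·897.820 → [-1064.8, 3424.3]
Outside: 4088 → excluded.
Retained (n=12): Σ = 11249, mean = 11249/12 = 937.417

937 ms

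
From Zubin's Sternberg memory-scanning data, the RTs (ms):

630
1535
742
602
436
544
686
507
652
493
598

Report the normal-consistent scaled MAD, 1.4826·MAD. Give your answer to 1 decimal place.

124.5 ms

Sorted: 436, 493, 507, 544, 598, 602, 630, 652, 686, 742, 1535 → median = 602
|x − 602| sorted: 0, 4, 28, 50, 58, 84, 95, 109, 140, 166, 933 → MAD = 84
Robust SD ≈ 1.4826 × 84 = 124.538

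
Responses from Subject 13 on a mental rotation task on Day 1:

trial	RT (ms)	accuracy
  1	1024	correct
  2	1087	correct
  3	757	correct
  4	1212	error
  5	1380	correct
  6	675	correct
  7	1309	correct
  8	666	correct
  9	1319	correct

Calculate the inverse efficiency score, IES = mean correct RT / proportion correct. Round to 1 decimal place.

Correct trials (n=8): 1024, 1087, 757, 1380, 675, 1309, 666, 1319
Mean correct RT = 8217/8 = 1027.1250 ms
Proportion correct = 8/9
IES = 1027.1250 / (8/9) = 1155.516 ms

1155.5 ms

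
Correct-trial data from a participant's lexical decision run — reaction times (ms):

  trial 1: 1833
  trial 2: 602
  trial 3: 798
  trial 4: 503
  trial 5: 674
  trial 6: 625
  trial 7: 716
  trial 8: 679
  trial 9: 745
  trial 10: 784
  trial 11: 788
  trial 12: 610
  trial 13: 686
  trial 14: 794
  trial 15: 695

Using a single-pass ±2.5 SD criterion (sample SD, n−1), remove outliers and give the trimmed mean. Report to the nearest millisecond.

n = 15, ΣRT = 11532, M = 768.800
Σ(x−M)² = 1311684.40; s = √(1311684.40/14) = 306.091
Cutoffs: 768.800 ± 2.5·306.091 → [3.6, 1534.0]
Outside: 1833 → excluded.
Retained (n=14): Σ = 9699, mean = 9699/14 = 692.786

693 ms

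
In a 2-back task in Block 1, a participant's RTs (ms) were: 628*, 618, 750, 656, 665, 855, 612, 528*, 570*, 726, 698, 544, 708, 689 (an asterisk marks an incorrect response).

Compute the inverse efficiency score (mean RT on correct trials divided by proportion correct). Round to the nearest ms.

870 ms

Correct trials (n=11): 618, 750, 656, 665, 855, 612, 726, 698, 544, 708, 689
Mean correct RT = 7521/11 = 683.7273 ms
Proportion correct = 11/14
IES = 683.7273 / (11/14) = 870.198 ms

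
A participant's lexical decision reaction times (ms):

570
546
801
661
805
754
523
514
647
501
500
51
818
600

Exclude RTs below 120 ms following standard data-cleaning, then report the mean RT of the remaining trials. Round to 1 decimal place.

Excluded: 51
Retained (n=13): Σ = 8240
Mean = 8240/13 = 633.8462

633.8 ms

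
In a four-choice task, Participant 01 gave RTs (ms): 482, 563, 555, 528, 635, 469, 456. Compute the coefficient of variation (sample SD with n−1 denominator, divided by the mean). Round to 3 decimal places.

0.120

n = 7, Σ = 3688, M = 526.8571
Σ(x−M)² = 24174.857; s = √(24174.857/6) = 63.4755
CV = 63.4755 / 526.8571 = 0.12048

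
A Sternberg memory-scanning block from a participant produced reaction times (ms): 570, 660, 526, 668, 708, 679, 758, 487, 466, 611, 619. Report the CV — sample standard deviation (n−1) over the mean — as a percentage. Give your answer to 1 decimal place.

15.2%

n = 11, Σ = 6752, M = 613.8182
Σ(x−M)² = 86575.636; s = √(86575.636/10) = 93.0460
CV = 93.0460 / 613.8182 = 0.15159 = 15.159%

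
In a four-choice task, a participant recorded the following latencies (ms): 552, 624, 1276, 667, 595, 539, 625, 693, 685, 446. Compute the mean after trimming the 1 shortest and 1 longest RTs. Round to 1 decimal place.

622.5 ms

Sorted: 446, 539, 552, 595, 624, 625, 667, 685, 693, 1276
Drop lowest 1 (446) and highest 1 (1276)
Remaining (n=8): Σ = 4980, mean = 4980/8 = 622.500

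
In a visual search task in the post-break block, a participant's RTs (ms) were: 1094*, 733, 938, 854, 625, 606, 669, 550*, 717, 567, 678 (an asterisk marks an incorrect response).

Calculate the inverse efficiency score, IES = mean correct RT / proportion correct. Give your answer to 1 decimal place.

867.4 ms

Correct trials (n=9): 733, 938, 854, 625, 606, 669, 717, 567, 678
Mean correct RT = 6387/9 = 709.6667 ms
Proportion correct = 9/11
IES = 709.6667 / (9/11) = 867.370 ms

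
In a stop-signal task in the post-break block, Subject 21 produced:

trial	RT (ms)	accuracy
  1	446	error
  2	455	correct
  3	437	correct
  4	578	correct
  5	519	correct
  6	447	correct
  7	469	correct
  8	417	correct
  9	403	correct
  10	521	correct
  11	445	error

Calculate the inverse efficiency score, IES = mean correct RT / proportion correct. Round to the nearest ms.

577 ms

Correct trials (n=9): 455, 437, 578, 519, 447, 469, 417, 403, 521
Mean correct RT = 4246/9 = 471.7778 ms
Proportion correct = 9/11
IES = 471.7778 / (9/11) = 576.617 ms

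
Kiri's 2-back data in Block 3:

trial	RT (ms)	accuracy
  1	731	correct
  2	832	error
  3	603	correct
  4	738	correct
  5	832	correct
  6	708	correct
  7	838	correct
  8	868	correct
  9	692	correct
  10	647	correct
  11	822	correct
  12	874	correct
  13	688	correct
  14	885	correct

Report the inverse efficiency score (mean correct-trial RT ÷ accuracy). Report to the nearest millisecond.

Correct trials (n=13): 731, 603, 738, 832, 708, 838, 868, 692, 647, 822, 874, 688, 885
Mean correct RT = 9926/13 = 763.5385 ms
Proportion correct = 13/14
IES = 763.5385 / (13/14) = 822.272 ms

822 ms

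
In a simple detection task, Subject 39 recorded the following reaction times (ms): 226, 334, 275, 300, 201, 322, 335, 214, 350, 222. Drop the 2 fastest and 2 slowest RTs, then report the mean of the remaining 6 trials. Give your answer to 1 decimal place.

279.8 ms

Sorted: 201, 214, 222, 226, 275, 300, 322, 334, 335, 350
Drop lowest 2 (201, 214) and highest 2 (335, 350)
Remaining (n=6): Σ = 1679, mean = 1679/6 = 279.833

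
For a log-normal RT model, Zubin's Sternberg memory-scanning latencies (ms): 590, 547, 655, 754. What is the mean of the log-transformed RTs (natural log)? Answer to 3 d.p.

6.449

ln(RT): 6.3801, 6.3044, 6.4846, 6.6254
Σ ln(RT) = 25.7946
Mean = 25.7946/4 = 6.44865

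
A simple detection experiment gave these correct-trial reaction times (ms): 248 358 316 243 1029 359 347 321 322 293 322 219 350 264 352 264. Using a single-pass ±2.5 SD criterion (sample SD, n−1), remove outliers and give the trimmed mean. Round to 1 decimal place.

305.2 ms

n = 16, ΣRT = 5607, M = 350.438
Σ(x−M)² = 521815.94; s = √(521815.94/15) = 186.515
Cutoffs: 350.438 ± 2.5·186.515 → [-115.8, 816.7]
Outside: 1029 → excluded.
Retained (n=15): Σ = 4578, mean = 4578/15 = 305.200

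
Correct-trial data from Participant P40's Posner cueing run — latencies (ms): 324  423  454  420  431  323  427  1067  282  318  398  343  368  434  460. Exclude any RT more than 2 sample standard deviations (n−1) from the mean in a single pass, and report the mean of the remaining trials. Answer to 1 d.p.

386.1 ms

n = 15, ΣRT = 6472, M = 431.467
Σ(x−M)² = 476957.73; s = √(476957.73/14) = 184.576
Cutoffs: 431.467 ± 2·184.576 → [62.3, 800.6]
Outside: 1067 → excluded.
Retained (n=14): Σ = 5405, mean = 5405/14 = 386.071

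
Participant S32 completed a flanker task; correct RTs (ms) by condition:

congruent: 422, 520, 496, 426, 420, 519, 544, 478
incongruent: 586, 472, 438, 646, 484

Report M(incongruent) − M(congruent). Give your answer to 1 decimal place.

47.1 ms

M(congruent) = 3825/8 = 478.125
M(incongruent) = 2626/5 = 525.200
Difference = 525.200 − 478.125 = 47.075 ms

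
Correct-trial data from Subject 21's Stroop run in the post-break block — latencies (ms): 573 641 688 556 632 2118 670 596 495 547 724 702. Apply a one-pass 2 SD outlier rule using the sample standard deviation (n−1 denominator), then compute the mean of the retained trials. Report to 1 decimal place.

n = 12, ΣRT = 8942, M = 745.167
Σ(x−M)² = 2109087.67; s = √(2109087.67/11) = 437.876
Cutoffs: 745.167 ± 2·437.876 → [-130.6, 1620.9]
Outside: 2118 → excluded.
Retained (n=11): Σ = 6824, mean = 6824/11 = 620.364

620.4 ms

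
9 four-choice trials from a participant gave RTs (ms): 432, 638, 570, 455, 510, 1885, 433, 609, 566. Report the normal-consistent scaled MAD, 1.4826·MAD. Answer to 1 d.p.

106.7 ms

Sorted: 432, 433, 455, 510, 566, 570, 609, 638, 1885 → median = 566
|x − 566| sorted: 0, 4, 43, 56, 72, 111, 133, 134, 1319 → MAD = 72
Robust SD ≈ 1.4826 × 72 = 106.747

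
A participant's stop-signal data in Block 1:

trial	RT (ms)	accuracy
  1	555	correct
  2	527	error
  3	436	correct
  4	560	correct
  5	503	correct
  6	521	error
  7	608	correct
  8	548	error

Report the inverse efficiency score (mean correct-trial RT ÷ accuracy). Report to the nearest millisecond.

Correct trials (n=5): 555, 436, 560, 503, 608
Mean correct RT = 2662/5 = 532.4000 ms
Proportion correct = 5/8
IES = 532.4000 / (5/8) = 851.840 ms

852 ms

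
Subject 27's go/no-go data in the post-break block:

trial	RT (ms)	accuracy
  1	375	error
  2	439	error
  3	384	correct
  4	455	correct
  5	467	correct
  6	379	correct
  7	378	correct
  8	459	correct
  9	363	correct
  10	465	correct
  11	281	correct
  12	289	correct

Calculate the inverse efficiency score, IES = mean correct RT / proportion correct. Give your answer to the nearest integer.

470 ms

Correct trials (n=10): 384, 455, 467, 379, 378, 459, 363, 465, 281, 289
Mean correct RT = 3920/10 = 392.0000 ms
Proportion correct = 10/12
IES = 392.0000 / (10/12) = 470.400 ms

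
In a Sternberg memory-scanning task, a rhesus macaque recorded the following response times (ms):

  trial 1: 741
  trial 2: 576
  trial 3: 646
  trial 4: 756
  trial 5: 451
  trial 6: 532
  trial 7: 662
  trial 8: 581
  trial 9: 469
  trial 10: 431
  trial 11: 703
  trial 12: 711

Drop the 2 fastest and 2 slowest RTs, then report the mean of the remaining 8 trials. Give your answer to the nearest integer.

610 ms

Sorted: 431, 451, 469, 532, 576, 581, 646, 662, 703, 711, 741, 756
Drop lowest 2 (431, 451) and highest 2 (741, 756)
Remaining (n=8): Σ = 4880, mean = 4880/8 = 610.000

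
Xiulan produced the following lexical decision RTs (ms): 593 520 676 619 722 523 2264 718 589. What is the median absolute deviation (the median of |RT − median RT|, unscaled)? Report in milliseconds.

Sorted: 520, 523, 589, 593, 619, 676, 718, 722, 2264 → median = 619
|x − 619|: 26, 99, 57, 0, 103, 96, 1645, 99, 30
Sorted deviations: 0, 26, 30, 57, 96, 99, 99, 103, 1645 → MAD = 96

96 ms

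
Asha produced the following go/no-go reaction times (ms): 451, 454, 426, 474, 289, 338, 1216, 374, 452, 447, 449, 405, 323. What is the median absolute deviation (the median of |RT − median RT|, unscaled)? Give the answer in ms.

Sorted: 289, 323, 338, 374, 405, 426, 447, 449, 451, 452, 454, 474, 1216 → median = 447
|x − 447|: 4, 7, 21, 27, 158, 109, 769, 73, 5, 0, 2, 42, 124
Sorted deviations: 0, 2, 4, 5, 7, 21, 27, 42, 73, 109, 124, 158, 769 → MAD = 27

27 ms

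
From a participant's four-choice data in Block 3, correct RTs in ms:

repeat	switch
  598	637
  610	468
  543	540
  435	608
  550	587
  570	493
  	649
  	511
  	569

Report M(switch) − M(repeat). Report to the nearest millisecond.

M(repeat) = 3306/6 = 551.000
M(switch) = 5062/9 = 562.444
Difference = 562.444 − 551.000 = 11.444 ms

11 ms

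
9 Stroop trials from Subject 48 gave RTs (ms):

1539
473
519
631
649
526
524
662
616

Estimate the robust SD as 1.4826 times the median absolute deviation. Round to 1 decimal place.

Sorted: 473, 519, 524, 526, 616, 631, 649, 662, 1539 → median = 616
|x − 616| sorted: 0, 15, 33, 46, 90, 92, 97, 143, 923 → MAD = 90
Robust SD ≈ 1.4826 × 90 = 133.434

133.4 ms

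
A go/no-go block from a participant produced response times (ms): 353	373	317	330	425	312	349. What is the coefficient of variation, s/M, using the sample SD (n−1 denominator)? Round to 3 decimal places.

n = 7, Σ = 2459, M = 351.2857
Σ(x−M)² = 9085.429; s = √(9085.429/6) = 38.9132
CV = 38.9132 / 351.2857 = 0.11077

0.111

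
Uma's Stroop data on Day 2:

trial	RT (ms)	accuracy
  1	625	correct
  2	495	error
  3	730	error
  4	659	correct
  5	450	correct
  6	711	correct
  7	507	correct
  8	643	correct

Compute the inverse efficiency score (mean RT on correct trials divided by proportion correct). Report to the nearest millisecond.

799 ms

Correct trials (n=6): 625, 659, 450, 711, 507, 643
Mean correct RT = 3595/6 = 599.1667 ms
Proportion correct = 6/8
IES = 599.1667 / (6/8) = 798.889 ms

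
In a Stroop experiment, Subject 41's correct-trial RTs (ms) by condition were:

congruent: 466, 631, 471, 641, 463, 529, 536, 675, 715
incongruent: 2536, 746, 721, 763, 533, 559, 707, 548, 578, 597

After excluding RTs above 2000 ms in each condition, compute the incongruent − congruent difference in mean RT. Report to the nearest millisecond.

incongruent: exclude 2536
M(congruent) = 5127/9 = 569.667
M(incongruent) = 5752/9 = 639.111
Difference = 639.111 − 569.667 = 69.444 ms

69 ms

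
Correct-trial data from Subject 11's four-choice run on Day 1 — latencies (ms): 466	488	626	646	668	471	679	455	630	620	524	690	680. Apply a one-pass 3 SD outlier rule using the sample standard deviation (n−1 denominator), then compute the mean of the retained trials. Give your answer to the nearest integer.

n = 13, ΣRT = 7643, M = 587.923
Σ(x−M)² = 101502.92; s = √(101502.92/12) = 91.971
Cutoffs: 587.923 ± 3·91.971 → [312.0, 863.8]
No RTs fall outside the cutoffs; all 13 retained. Mean = 7643/13 = 587.923

588 ms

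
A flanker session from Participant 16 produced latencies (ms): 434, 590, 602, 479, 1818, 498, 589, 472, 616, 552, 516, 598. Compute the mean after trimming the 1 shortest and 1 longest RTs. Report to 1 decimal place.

Sorted: 434, 472, 479, 498, 516, 552, 589, 590, 598, 602, 616, 1818
Drop lowest 1 (434) and highest 1 (1818)
Remaining (n=10): Σ = 5512, mean = 5512/10 = 551.200

551.2 ms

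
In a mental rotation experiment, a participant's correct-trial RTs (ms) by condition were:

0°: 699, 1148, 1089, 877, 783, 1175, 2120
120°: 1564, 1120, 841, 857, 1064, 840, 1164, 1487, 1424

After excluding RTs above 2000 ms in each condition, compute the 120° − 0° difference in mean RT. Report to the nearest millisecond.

0°: exclude 2120
M(0°) = 5771/6 = 961.833
M(120°) = 10361/9 = 1151.222
Difference = 1151.222 − 961.833 = 189.389 ms

189 ms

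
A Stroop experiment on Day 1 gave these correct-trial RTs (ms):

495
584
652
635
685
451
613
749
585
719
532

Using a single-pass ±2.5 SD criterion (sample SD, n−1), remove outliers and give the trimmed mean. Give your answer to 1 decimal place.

609.1 ms

n = 11, ΣRT = 6700, M = 609.091
Σ(x−M)² = 85106.91; s = √(85106.91/10) = 92.253
Cutoffs: 609.091 ± 2.5·92.253 → [378.5, 839.7]
No RTs fall outside the cutoffs; all 11 retained. Mean = 6700/11 = 609.091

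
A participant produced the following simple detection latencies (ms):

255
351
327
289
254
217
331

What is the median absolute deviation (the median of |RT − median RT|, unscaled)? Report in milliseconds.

38 ms

Sorted: 217, 254, 255, 289, 327, 331, 351 → median = 289
|x − 289|: 34, 62, 38, 0, 35, 72, 42
Sorted deviations: 0, 34, 35, 38, 42, 62, 72 → MAD = 38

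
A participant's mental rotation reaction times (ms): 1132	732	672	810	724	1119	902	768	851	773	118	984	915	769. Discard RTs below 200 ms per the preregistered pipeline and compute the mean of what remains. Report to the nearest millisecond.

Excluded: 118
Retained (n=13): Σ = 11151
Mean = 11151/13 = 857.7692

858 ms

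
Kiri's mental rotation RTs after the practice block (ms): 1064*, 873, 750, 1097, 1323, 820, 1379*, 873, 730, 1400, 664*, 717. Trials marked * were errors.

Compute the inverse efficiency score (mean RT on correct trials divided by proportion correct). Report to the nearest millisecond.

Correct trials (n=9): 873, 750, 1097, 1323, 820, 873, 730, 1400, 717
Mean correct RT = 8583/9 = 953.6667 ms
Proportion correct = 9/12
IES = 953.6667 / (9/12) = 1271.556 ms

1272 ms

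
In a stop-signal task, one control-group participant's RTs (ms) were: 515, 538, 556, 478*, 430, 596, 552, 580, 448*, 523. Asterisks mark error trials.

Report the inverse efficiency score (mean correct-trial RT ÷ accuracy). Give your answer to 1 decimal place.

Correct trials (n=8): 515, 538, 556, 430, 596, 552, 580, 523
Mean correct RT = 4290/8 = 536.2500 ms
Proportion correct = 8/10
IES = 536.2500 / (8/10) = 670.312 ms

670.3 ms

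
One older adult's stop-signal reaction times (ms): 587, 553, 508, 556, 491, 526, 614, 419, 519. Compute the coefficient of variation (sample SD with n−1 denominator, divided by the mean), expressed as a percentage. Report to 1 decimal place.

10.7%

n = 9, Σ = 4773, M = 530.3333
Σ(x−M)² = 25972.000; s = √(25972.000/8) = 56.9781
CV = 56.9781 / 530.3333 = 0.10744 = 10.744%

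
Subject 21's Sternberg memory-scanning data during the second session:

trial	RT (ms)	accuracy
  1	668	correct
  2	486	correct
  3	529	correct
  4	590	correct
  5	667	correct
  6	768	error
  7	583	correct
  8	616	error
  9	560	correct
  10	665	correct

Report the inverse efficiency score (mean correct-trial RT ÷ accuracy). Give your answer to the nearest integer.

Correct trials (n=8): 668, 486, 529, 590, 667, 583, 560, 665
Mean correct RT = 4748/8 = 593.5000 ms
Proportion correct = 8/10
IES = 593.5000 / (8/10) = 741.875 ms

742 ms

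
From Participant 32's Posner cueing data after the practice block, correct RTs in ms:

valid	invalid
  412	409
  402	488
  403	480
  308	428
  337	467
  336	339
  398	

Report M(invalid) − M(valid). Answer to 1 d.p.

64.3 ms

M(valid) = 2596/7 = 370.857
M(invalid) = 2611/6 = 435.167
Difference = 435.167 − 370.857 = 64.310 ms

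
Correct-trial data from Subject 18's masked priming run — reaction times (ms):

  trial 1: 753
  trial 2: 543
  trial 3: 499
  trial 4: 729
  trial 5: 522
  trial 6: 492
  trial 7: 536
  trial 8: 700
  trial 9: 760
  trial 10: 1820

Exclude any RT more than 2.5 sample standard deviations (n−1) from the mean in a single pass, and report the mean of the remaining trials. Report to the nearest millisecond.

615 ms

n = 10, ΣRT = 7354, M = 735.400
Σ(x−M)² = 1416012.40; s = √(1416012.40/9) = 396.654
Cutoffs: 735.400 ± 2.5·396.654 → [-256.2, 1727.0]
Outside: 1820 → excluded.
Retained (n=9): Σ = 5534, mean = 5534/9 = 614.889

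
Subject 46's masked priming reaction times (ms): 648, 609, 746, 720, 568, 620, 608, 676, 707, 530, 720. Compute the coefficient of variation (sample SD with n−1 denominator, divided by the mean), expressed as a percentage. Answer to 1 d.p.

10.7%

n = 11, Σ = 7152, M = 650.1818
Σ(x−M)² = 48413.636; s = √(48413.636/10) = 69.5799
CV = 69.5799 / 650.1818 = 0.10702 = 10.702%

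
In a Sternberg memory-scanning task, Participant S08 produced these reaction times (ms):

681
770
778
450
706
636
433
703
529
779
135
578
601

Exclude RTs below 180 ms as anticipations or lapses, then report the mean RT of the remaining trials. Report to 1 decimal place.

637.0 ms

Excluded: 135
Retained (n=12): Σ = 7644
Mean = 7644/12 = 637.0000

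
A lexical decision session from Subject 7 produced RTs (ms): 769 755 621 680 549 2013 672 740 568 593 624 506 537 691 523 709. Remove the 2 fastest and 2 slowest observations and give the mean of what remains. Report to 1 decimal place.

644.9 ms

Sorted: 506, 523, 537, 549, 568, 593, 621, 624, 672, 680, 691, 709, 740, 755, 769, 2013
Drop lowest 2 (506, 523) and highest 2 (769, 2013)
Remaining (n=12): Σ = 7739, mean = 7739/12 = 644.917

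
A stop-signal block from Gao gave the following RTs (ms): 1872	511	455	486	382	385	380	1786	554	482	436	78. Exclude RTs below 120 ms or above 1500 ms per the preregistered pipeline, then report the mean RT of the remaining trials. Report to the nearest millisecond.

Excluded: 78, 1786, 1872
Retained (n=9): Σ = 4071
Mean = 4071/9 = 452.3333

452 ms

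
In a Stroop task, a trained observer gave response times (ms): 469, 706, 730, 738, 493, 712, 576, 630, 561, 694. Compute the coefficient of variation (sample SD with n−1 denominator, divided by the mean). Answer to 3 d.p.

0.159

n = 10, Σ = 6309, M = 630.9000
Σ(x−M)² = 90618.900; s = √(90618.900/9) = 100.3432
CV = 100.3432 / 630.9000 = 0.15905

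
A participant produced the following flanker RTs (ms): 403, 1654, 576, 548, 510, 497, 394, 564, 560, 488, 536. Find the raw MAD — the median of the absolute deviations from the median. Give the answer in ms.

39 ms

Sorted: 394, 403, 488, 497, 510, 536, 548, 560, 564, 576, 1654 → median = 536
|x − 536|: 133, 1118, 40, 12, 26, 39, 142, 28, 24, 48, 0
Sorted deviations: 0, 12, 24, 26, 28, 39, 40, 48, 133, 142, 1118 → MAD = 39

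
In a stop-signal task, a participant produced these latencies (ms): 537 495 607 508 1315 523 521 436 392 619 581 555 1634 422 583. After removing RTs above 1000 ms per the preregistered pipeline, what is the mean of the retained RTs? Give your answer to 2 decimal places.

Excluded: 1315, 1634
Retained (n=13): Σ = 6779
Mean = 6779/13 = 521.4615

521.46 ms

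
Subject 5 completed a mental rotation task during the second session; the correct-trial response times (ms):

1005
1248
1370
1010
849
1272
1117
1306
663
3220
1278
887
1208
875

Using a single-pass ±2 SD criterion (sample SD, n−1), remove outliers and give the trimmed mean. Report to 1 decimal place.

n = 14, ΣRT = 17308, M = 1236.286
Σ(x−M)² = 4811916.86; s = √(4811916.86/13) = 608.397
Cutoffs: 1236.286 ± 2·608.397 → [19.5, 2453.1]
Outside: 3220 → excluded.
Retained (n=13): Σ = 14088, mean = 14088/13 = 1083.692

1083.7 ms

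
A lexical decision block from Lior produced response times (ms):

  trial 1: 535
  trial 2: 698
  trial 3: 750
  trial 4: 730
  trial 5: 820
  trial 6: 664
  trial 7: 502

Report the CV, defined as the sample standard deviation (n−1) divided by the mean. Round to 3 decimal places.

0.172

n = 7, Σ = 4699, M = 671.2857
Σ(x−M)² = 79757.429; s = √(79757.429/6) = 115.2949
CV = 115.2949 / 671.2857 = 0.17175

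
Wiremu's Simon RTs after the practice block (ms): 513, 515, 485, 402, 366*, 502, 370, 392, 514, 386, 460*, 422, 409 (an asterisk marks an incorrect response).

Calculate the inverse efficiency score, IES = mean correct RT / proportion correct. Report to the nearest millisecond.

528 ms

Correct trials (n=11): 513, 515, 485, 402, 502, 370, 392, 514, 386, 422, 409
Mean correct RT = 4910/11 = 446.3636 ms
Proportion correct = 11/13
IES = 446.3636 / (11/13) = 527.521 ms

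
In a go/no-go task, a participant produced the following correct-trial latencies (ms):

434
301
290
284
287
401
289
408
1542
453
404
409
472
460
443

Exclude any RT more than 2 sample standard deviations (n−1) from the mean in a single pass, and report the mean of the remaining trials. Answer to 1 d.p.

n = 15, ΣRT = 6877, M = 458.467
Σ(x−M)² = 1328095.73; s = √(1328095.73/14) = 308.000
Cutoffs: 458.467 ± 2·308.000 → [-157.5, 1074.5]
Outside: 1542 → excluded.
Retained (n=14): Σ = 5335, mean = 5335/14 = 381.071

381.1 ms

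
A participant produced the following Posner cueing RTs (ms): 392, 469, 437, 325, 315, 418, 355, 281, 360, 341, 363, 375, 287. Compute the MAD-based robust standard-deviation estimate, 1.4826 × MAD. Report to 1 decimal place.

51.9 ms

Sorted: 281, 287, 315, 325, 341, 355, 360, 363, 375, 392, 418, 437, 469 → median = 360
|x − 360| sorted: 0, 3, 5, 15, 19, 32, 35, 45, 58, 73, 77, 79, 109 → MAD = 35
Robust SD ≈ 1.4826 × 35 = 51.891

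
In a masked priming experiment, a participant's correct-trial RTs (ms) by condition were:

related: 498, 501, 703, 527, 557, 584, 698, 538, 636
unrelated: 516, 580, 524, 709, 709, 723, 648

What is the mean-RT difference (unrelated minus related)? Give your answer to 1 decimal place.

M(related) = 5242/9 = 582.444
M(unrelated) = 4409/7 = 629.857
Difference = 629.857 − 582.444 = 47.413 ms

47.4 ms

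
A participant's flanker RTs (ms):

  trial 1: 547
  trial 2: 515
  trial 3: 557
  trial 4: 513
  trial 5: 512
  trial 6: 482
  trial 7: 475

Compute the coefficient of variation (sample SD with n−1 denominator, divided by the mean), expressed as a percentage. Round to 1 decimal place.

n = 7, Σ = 3601, M = 514.4286
Σ(x−M)² = 5487.714; s = √(5487.714/6) = 30.2427
CV = 30.2427 / 514.4286 = 0.05879 = 5.879%

5.9%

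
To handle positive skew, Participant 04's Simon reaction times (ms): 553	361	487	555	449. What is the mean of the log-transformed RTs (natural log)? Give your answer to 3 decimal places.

ln(RT): 6.3154, 5.8889, 6.1883, 6.3190, 6.1070
Σ ln(RT) = 30.8185
Mean = 30.8185/5 = 6.16370

6.164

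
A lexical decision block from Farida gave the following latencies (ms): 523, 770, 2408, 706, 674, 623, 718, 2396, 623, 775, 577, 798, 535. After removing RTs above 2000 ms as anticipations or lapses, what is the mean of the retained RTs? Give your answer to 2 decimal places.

665.64 ms

Excluded: 2396, 2408
Retained (n=11): Σ = 7322
Mean = 7322/11 = 665.6364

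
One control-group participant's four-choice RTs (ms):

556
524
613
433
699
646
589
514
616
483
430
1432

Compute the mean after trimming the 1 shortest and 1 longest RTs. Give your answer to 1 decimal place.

567.3 ms

Sorted: 430, 433, 483, 514, 524, 556, 589, 613, 616, 646, 699, 1432
Drop lowest 1 (430) and highest 1 (1432)
Remaining (n=10): Σ = 5673, mean = 5673/10 = 567.300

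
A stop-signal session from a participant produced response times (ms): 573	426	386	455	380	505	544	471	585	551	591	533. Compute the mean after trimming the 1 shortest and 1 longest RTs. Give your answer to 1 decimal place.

502.9 ms

Sorted: 380, 386, 426, 455, 471, 505, 533, 544, 551, 573, 585, 591
Drop lowest 1 (380) and highest 1 (591)
Remaining (n=10): Σ = 5029, mean = 5029/10 = 502.900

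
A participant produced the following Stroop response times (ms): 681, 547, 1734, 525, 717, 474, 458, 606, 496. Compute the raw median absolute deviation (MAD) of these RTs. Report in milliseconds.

73 ms

Sorted: 458, 474, 496, 525, 547, 606, 681, 717, 1734 → median = 547
|x − 547|: 134, 0, 1187, 22, 170, 73, 89, 59, 51
Sorted deviations: 0, 22, 51, 59, 73, 89, 134, 170, 1187 → MAD = 73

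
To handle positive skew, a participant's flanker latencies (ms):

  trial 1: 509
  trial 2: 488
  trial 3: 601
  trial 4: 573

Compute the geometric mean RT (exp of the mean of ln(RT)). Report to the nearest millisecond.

ln(RT): 6.2324, 6.1903, 6.3986, 6.3509
Mean ln(RT) = 25.1722/4 = 6.29306
Geometric mean = exp(6.29306) = 540.81 ms

541 ms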